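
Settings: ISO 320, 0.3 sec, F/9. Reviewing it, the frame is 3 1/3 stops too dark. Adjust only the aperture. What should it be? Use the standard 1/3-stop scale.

Underexposed by 3 1/3 stops → need 3 1/3 stops brighter.
Aperture: f/9 → f/8 → f/7.1 → f/6.3 → f/5.6 → f/5 → f/4.5 → f/4 → f/3.5 → f/3.2 → f/2.8.

f/2.8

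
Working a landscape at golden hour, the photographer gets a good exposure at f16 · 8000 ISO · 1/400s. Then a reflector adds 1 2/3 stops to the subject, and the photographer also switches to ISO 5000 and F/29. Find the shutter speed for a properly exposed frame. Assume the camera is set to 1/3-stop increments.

Scene light: 1 2/3 stops brighter.
ISO: 8000 → 6400 → 5000 — 2/3 stop lower (darker).
Aperture: f/16 → f/18 → f/20 → f/22 → f/25 → f/29 — 1 2/3 stops stopped down (darker).
Net so far: 2/3 stop darker. Shutter speed: 1/400 → 1/320 → 1/250.

1/250s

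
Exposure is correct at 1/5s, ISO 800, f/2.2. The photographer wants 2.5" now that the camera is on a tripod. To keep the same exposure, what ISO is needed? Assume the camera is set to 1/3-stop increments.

ISO 64

Shutter speed: 1/5 → 1/4 → 0.3 → 0.4 → 0.5 → 0.6 → 0.8 → 1 → 1.3 → 1.6 → 2 → 2.5 — 3 2/3 stops longer (brighter).
Need 3 2/3 stops darker from the ISO: 800 → 640 → 500 → 400 → 320 → 250 → 200 → 160 → 125 → 100 → 80 → 64.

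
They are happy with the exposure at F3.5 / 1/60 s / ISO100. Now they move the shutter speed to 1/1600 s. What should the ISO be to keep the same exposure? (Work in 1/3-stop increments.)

ISO 2500

Shutter speed: 1/60 → 1/80 → 1/100 → 1/125 → 1/160 → 1/200 → 1/250 → 1/320 → 1/400 → 1/500 → 1/640 → 1/800 → 1/1000 → 1/1250 → 1/1600 — 4 2/3 stops faster (darker).
Need 4 2/3 stops brighter from the ISO: 100 → 125 → 160 → 200 → 250 → 320 → 400 → 500 → 640 → 800 → 1000 → 1250 → 1600 → 2000 → 2500.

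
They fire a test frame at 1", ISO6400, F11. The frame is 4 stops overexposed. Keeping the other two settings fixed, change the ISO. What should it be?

ISO 400

Overexposed by 4 stops → need 4 stops darker.
ISO: 6400 → 3200 → 1600 → 800 → 400.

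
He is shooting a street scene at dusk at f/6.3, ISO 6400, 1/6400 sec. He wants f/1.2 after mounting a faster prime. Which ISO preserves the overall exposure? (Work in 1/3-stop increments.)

Aperture: f/6.3 → f/5.6 → f/5 → f/4.5 → f/4 → f/3.5 → f/3.2 → f/2.8 → f/2.5 → f/2.2 → f/2 → f/1.8 → f/1.6 → f/1.4 → f/1.2 — 4 2/3 stops wider (brighter).
Need 4 2/3 stops darker from the ISO: 6400 → 5000 → 4000 → 3200 → 2500 → 2000 → 1600 → 1250 → 1000 → 800 → 640 → 500 → 400 → 320 → 250.

ISO 250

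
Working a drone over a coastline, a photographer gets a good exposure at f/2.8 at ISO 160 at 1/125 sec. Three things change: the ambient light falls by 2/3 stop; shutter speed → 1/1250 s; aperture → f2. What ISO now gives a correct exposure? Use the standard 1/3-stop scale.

ISO 1250

Scene light: 2/3 stop darker.
Shutter speed: 1/125 → 1/160 → 1/200 → 1/250 → 1/320 → 1/400 → 1/500 → 1/640 → 1/800 → 1/1000 → 1/1250 — 3 1/3 stops faster (darker).
Aperture: f/2.8 → f/2.5 → f/2.2 → f/2 — 1 stop larger aperture (brighter).
Net so far: 3 stops darker. ISO: 160 → 200 → 250 → 320 → 400 → 500 → 640 → 800 → 1000 → 1250.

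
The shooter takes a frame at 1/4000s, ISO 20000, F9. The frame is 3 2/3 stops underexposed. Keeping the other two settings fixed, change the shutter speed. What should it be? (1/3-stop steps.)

Underexposed by 3 2/3 stops → need 3 2/3 stops brighter.
Shutter speed: 1/4000 → 1/3200 → 1/2500 → 1/2000 → 1/1600 → 1/1250 → 1/1000 → 1/800 → 1/640 → 1/500 → 1/400 → 1/320.

1/320s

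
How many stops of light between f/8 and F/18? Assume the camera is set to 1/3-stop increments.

f/8 → f/9 → f/10 → f/11 → f/13 → f/14 → f/16 → f/18 — count the steps: 7 third-stops = 2 1/3 stops.

2 1/3 stops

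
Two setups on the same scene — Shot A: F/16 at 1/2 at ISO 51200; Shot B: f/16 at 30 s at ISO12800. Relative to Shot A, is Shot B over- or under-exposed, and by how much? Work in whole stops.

4 stops brighter

Aperture: unchanged.
Shutter speed: 1/2 → 1 → 2 → 4 → 8 → 15 → 30 — 6 stops longer (brighter).
ISO: 51200 → 25600 → 12800 — 2 stops dropped (darker).
Net: +6 −2 = +4 stops.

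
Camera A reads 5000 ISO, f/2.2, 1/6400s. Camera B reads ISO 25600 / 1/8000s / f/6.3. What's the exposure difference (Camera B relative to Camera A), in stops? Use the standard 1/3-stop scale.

1 stop darker

Aperture: f/2.2 → f/2.5 → f/2.8 → f/3.2 → f/3.5 → f/4 → f/4.5 → f/5 → f/5.6 → f/6.3 — 3 stops smaller aperture (darker).
Shutter speed: 1/6400 → 1/8000 — 1/3 stop shorter (darker).
ISO: 5000 → 6400 → 8000 → 10000 → 12800 → 16000 → 20000 → 25600 — 2 1/3 stops higher (brighter).
Net: −3 −1/3 +2 1/3 = −1 stop.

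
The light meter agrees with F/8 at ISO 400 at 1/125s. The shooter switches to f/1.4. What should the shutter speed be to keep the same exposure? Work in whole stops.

Aperture: f/8 → f/5.6 → f/4 → f/2.8 → f/2 → f/1.4 — 5 stops opened up (brighter).
Need 5 stops darker from the shutter speed: 1/125 → 1/250 → 1/500 → 1/1000 → 1/2000 → 1/4000.

1/4000s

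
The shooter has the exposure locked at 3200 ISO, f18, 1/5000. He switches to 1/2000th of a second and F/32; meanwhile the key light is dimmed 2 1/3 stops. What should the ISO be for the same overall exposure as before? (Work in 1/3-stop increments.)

Scene light: 2 1/3 stops darker.
Shutter speed: 1/5000 → 1/4000 → 1/3200 → 1/2500 → 1/2000 — 1 1/3 stops slower (brighter).
Aperture: f/18 → f/20 → f/22 → f/25 → f/29 → f/32 — 1 2/3 stops stopped down (darker).
Net so far: 2 2/3 stops darker. ISO: 3200 → 4000 → 5000 → 6400 → 8000 → 10000 → 12800 → 16000 → 20000.

ISO 20000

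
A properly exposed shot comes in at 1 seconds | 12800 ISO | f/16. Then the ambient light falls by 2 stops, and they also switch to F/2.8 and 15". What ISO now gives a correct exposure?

Scene light: 2 stops darker.
Aperture: f/16 → f/11 → f/8 → f/5.6 → f/4 → f/2.8 — 5 stops wider (brighter).
Shutter speed: 1 → 2 → 4 → 8 → 15 — 4 stops longer (brighter).
Net so far: 7 stops brighter. ISO: 12800 → 6400 → 3200 → 1600 → 800 → 400 → 200 → 100.

ISO 100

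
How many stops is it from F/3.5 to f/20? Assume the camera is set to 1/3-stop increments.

f/3.5 → f/4 → f/4.5 → f/5 → f/5.6 → f/6.3 → f/7.1 → f/8 → f/9 → f/10 → f/11 → f/13 → f/14 → f/16 → f/18 → f/20 — count the steps: 15 third-stops = 5 stops.

5 stops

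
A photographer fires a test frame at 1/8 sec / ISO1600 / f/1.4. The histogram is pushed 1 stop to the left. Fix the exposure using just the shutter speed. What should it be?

1/4s

Underexposed by 1 stop → need 1 stop brighter.
Shutter speed: 1/8 → 1/4.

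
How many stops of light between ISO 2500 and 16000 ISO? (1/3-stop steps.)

2 2/3 stops

2500 → 3200 → 4000 → 5000 → 6400 → 8000 → 10000 → 12800 → 16000 — count the steps: 8 third-stops = 2 2/3 stops.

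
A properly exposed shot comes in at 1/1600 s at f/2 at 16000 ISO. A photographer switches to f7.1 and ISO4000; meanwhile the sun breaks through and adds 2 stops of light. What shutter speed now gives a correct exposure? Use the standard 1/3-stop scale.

1/125s

Scene light: 2 stops brighter.
Aperture: f/2 → f/2.2 → f/2.5 → f/2.8 → f/3.2 → f/3.5 → f/4 → f/4.5 → f/5 → f/5.6 → f/6.3 → f/7.1 — 3 2/3 stops stopped down (darker).
ISO: 16000 → 12800 → 10000 → 8000 → 6400 → 5000 → 4000 — 2 stops lower (darker).
Net so far: 3 2/3 stops darker. Shutter speed: 1/1600 → 1/1250 → 1/1000 → 1/800 → 1/640 → 1/500 → 1/400 → 1/320 → 1/250 → 1/200 → 1/160 → 1/125.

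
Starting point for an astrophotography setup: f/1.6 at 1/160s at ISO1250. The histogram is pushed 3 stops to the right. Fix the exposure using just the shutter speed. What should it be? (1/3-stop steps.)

Overexposed by 3 stops → need 3 stops darker.
Shutter speed: 1/160 → 1/200 → 1/250 → 1/320 → 1/400 → 1/500 → 1/640 → 1/800 → 1/1000 → 1/1250.

1/1250s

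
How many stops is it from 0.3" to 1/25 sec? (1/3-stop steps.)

3 stops

0.3 → 1/4 → 1/5 → 1/6 → 1/8 → 1/10 → 1/13 → 1/15 → 1/20 → 1/25 — count the steps: 9 third-stops = 3 stops.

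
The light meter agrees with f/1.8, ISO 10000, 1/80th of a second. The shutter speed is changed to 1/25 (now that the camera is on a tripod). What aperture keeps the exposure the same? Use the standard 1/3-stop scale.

f/3.2

Shutter speed: 1/80 → 1/60 → 1/50 → 1/40 → 1/30 → 1/25 — 1 2/3 stops longer (brighter).
Need 1 2/3 stops darker from the aperture: f/1.8 → f/2 → f/2.2 → f/2.5 → f/2.8 → f/3.2.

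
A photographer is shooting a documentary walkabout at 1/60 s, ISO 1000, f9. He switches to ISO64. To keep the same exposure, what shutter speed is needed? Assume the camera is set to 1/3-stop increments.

ISO: 1000 → 800 → 640 → 500 → 400 → 320 → 250 → 200 → 160 → 125 → 100 → 80 → 64 — 4 stops lower (darker).
Need 4 stops brighter from the shutter speed: 1/60 → 1/50 → 1/40 → 1/30 → 1/25 → 1/20 → 1/15 → 1/13 → 1/10 → 1/8 → 1/6 → 1/5 → 1/4.

1/4s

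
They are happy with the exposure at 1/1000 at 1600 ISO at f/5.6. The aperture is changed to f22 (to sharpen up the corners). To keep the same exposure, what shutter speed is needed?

Aperture: f/5.6 → f/8 → f/11 → f/16 → f/22 — 4 stops stopped down (darker).
Need 4 stops brighter from the shutter speed: 1/1000 → 1/500 → 1/250 → 1/125 → 1/60.

1/60s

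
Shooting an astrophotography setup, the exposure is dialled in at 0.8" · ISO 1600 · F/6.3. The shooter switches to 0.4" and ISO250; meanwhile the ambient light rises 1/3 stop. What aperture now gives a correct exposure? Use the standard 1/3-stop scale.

Scene light: 1/3 stop brighter.
Shutter speed: 0.8 → 0.6 → 0.5 → 0.4 — 1 stop faster (darker).
ISO: 1600 → 1250 → 1000 → 800 → 640 → 500 → 400 → 320 → 250 — 2 2/3 stops lower (darker).
Net so far: 3 1/3 stops darker. Aperture: f/6.3 → f/5.6 → f/5 → f/4.5 → f/4 → f/3.5 → f/3.2 → f/2.8 → f/2.5 → f/2.2 → f/2.

f/2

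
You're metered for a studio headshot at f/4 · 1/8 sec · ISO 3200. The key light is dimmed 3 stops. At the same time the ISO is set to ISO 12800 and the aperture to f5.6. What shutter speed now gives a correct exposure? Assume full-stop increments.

1/2s

Scene light: 3 stops darker.
ISO: 3200 → 6400 → 12800 — 2 stops raised (brighter).
Aperture: f/4 → f/5.6 — 1 stop narrower (darker).
Net so far: 2 stops darker. Shutter speed: 1/8 → 1/4 → 1/2.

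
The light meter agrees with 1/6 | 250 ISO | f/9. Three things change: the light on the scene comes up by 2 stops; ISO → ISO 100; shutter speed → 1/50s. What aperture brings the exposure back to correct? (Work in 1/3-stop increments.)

f/4

Scene light: 2 stops brighter.
ISO: 250 → 200 → 160 → 125 → 100 — 1 1/3 stops dropped (darker).
Shutter speed: 1/6 → 1/8 → 1/10 → 1/13 → 1/15 → 1/20 → 1/25 → 1/30 → 1/40 → 1/50 — 3 stops shorter (darker).
Net so far: 2 1/3 stops darker. Aperture: f/9 → f/8 → f/7.1 → f/6.3 → f/5.6 → f/5 → f/4.5 → f/4.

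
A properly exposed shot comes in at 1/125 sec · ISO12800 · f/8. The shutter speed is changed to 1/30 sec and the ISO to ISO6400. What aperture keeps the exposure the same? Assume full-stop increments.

f/11

Shutter speed: 1/125 → 1/60 → 1/30 — 2 stops longer (brighter).
ISO: 12800 → 6400 — 1 stop dropped (darker).
Net change so far: 1 stop brighter. Offset with the aperture: f/8 → f/11.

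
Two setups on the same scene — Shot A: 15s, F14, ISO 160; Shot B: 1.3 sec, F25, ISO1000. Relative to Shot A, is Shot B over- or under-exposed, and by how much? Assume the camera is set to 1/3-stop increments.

Aperture: f/14 → f/16 → f/18 → f/20 → f/22 → f/25 — 1 2/3 stops smaller aperture (darker).
Shutter speed: 15 → 13 → 10 → 8 → 6 → 5 → 4 → 3.2 → 2.5 → 2 → 1.6 → 1.3 — 3 2/3 stops faster (darker).
ISO: 160 → 200 → 250 → 320 → 400 → 500 → 640 → 800 → 1000 — 2 2/3 stops raised (brighter).
Net: −1 2/3 −3 2/3 +2 2/3 = −2 2/3 stops.

2 2/3 stops darker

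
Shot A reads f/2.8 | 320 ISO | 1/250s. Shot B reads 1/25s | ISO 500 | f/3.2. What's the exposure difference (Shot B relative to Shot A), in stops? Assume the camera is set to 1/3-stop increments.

Aperture: f/2.8 → f/3.2 — 1/3 stop narrower (darker).
Shutter speed: 1/250 → 1/200 → 1/160 → 1/125 → 1/100 → 1/80 → 1/60 → 1/50 → 1/40 → 1/30 → 1/25 — 3 1/3 stops slower (brighter).
ISO: 320 → 400 → 500 — 2/3 stop higher (brighter).
Net: −1/3 +3 1/3 +2/3 = +3 2/3 stops.

3 2/3 stops brighter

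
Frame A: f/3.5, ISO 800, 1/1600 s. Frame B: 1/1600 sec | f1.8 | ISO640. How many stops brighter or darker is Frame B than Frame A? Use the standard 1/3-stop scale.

Aperture: f/3.5 → f/3.2 → f/2.8 → f/2.5 → f/2.2 → f/2 → f/1.8 — 2 stops opened up (brighter).
Shutter speed: unchanged.
ISO: 800 → 640 — 1/3 stop dropped (darker).
Net: +2 −1/3 = +1 2/3 stops.

1 2/3 stops brighter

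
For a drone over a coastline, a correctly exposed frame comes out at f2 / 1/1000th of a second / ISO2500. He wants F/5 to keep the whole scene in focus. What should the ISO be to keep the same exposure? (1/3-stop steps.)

ISO 16000

Aperture: f/2 → f/2.2 → f/2.5 → f/2.8 → f/3.2 → f/3.5 → f/4 → f/4.5 → f/5 — 2 2/3 stops stopped down (darker).
Need 2 2/3 stops brighter from the ISO: 2500 → 3200 → 4000 → 5000 → 6400 → 8000 → 10000 → 12800 → 16000.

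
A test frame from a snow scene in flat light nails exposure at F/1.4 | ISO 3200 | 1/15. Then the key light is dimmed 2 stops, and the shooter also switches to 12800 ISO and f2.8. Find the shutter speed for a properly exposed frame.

1/4s

Scene light: 2 stops darker.
ISO: 3200 → 6400 → 12800 — 2 stops higher (brighter).
Aperture: f/1.4 → f/2 → f/2.8 — 2 stops smaller aperture (darker).
Net so far: 2 stops darker. Shutter speed: 1/15 → 1/8 → 1/4.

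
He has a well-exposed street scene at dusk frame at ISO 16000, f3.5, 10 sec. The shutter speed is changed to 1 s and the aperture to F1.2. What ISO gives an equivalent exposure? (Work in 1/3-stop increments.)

ISO 20000

Shutter speed: 10 → 8 → 6 → 5 → 4 → 3.2 → 2.5 → 2 → 1.6 → 1.3 → 1 — 3 1/3 stops faster (darker).
Aperture: f/3.5 → f/3.2 → f/2.8 → f/2.5 → f/2.2 → f/2 → f/1.8 → f/1.6 → f/1.4 → f/1.2 — 3 stops larger aperture (brighter).
Net change so far: 1/3 stop darker. Offset with the ISO: 16000 → 20000.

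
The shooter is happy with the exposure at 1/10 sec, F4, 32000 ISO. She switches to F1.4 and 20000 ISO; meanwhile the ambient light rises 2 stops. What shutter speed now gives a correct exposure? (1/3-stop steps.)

Scene light: 2 stops brighter.
Aperture: f/4 → f/3.5 → f/3.2 → f/2.8 → f/2.5 → f/2.2 → f/2 → f/1.8 → f/1.6 → f/1.4 — 3 stops wider (brighter).
ISO: 32000 → 25600 → 20000 — 2/3 stop dropped (darker).
Net so far: 4 1/3 stops brighter. Shutter speed: 1/10 → 1/13 → 1/15 → 1/20 → 1/25 → 1/30 → 1/40 → 1/50 → 1/60 → 1/80 → 1/100 → 1/125 → 1/160 → 1/200.

1/200s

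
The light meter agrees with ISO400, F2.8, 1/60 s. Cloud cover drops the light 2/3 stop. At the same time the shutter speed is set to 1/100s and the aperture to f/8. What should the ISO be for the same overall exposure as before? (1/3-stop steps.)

ISO 8000

Scene light: 2/3 stop darker.
Shutter speed: 1/60 → 1/80 → 1/100 — 2/3 stop faster (darker).
Aperture: f/2.8 → f/3.2 → f/3.5 → f/4 → f/4.5 → f/5 → f/5.6 → f/6.3 → f/7.1 → f/8 — 3 stops stopped down (darker).
Net so far: 4 1/3 stops darker. ISO: 400 → 500 → 640 → 800 → 1000 → 1250 → 1600 → 2000 → 2500 → 3200 → 4000 → 5000 → 6400 → 8000.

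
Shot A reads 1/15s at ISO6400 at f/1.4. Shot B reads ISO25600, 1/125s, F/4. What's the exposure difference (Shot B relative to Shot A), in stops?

4 stops darker

Aperture: f/1.4 → f/2 → f/2.8 → f/4 — 3 stops smaller aperture (darker).
Shutter speed: 1/15 → 1/30 → 1/60 → 1/125 — 3 stops shorter (darker).
ISO: 6400 → 12800 → 25600 — 2 stops higher (brighter).
Net: −3 −3 +2 = −4 stops.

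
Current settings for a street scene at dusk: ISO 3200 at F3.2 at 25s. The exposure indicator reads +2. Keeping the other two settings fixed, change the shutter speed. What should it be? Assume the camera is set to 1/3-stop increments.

Overexposed by 2 stops → need 2 stops darker.
Shutter speed: 25 → 20 → 15 → 13 → 10 → 8 → 6.

6 s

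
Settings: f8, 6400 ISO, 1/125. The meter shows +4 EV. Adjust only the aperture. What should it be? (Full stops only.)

f/32

Overexposed by 4 stops → need 4 stops darker.
Aperture: f/8 → f/11 → f/16 → f/22 → f/32.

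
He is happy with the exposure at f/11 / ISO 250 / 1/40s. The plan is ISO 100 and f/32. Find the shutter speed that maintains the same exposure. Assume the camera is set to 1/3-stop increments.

0.5 s

ISO: 250 → 200 → 160 → 125 → 100 — 1 1/3 stops lower (darker).
Aperture: f/11 → f/13 → f/14 → f/16 → f/18 → f/20 → f/22 → f/25 → f/29 → f/32 — 3 stops narrower (darker).
Net change so far: 4 1/3 stops darker. Offset with the shutter speed: 1/40 → 1/30 → 1/25 → 1/20 → 1/15 → 1/13 → 1/10 → 1/8 → 1/6 → 1/5 → 1/4 → 0.3 → 0.4 → 0.5.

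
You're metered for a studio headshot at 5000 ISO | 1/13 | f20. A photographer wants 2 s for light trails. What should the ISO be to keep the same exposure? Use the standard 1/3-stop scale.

ISO 200

Shutter speed: 1/13 → 1/10 → 1/8 → 1/6 → 1/5 → 1/4 → 0.3 → 0.4 → 0.5 → 0.6 → 0.8 → 1 → 1.3 → 1.6 → 2 — 4 2/3 stops longer (brighter).
Need 4 2/3 stops darker from the ISO: 5000 → 4000 → 3200 → 2500 → 2000 → 1600 → 1250 → 1000 → 800 → 640 → 500 → 400 → 320 → 250 → 200.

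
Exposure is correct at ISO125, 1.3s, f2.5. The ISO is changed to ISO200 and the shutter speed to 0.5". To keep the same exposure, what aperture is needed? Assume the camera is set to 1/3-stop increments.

f/2

ISO: 125 → 160 → 200 — 2/3 stop raised (brighter).
Shutter speed: 1.3 → 1 → 0.8 → 0.6 → 0.5 — 1 1/3 stops faster (darker).
Net change so far: 2/3 stop darker. Offset with the aperture: f/2.5 → f/2.2 → f/2.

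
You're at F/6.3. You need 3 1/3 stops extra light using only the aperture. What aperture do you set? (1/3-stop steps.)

f/2

Aperture: f/6.3 → f/5.6 → f/5 → f/4.5 → f/4 → f/3.5 → f/3.2 → f/2.8 → f/2.5 → f/2.2 → f/2 — 3 1/3 stops larger aperture (brighter).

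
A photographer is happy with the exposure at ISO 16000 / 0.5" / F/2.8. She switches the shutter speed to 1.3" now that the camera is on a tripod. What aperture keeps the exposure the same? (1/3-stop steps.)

f/4.5

Shutter speed: 0.5 → 0.6 → 0.8 → 1 → 1.3 — 1 1/3 stops slower (brighter).
Need 1 1/3 stops darker from the aperture: f/2.8 → f/3.2 → f/3.5 → f/4 → f/4.5.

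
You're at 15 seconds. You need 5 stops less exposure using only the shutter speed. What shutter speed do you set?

Shutter speed: 15 → 8 → 4 → 2 → 1 → 1/2 — 5 stops faster (darker).

1/2s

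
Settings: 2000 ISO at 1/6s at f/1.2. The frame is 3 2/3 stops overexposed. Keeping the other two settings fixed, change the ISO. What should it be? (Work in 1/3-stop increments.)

ISO 160

Overexposed by 3 2/3 stops → need 3 2/3 stops darker.
ISO: 2000 → 1600 → 1250 → 1000 → 800 → 640 → 500 → 400 → 320 → 250 → 200 → 160.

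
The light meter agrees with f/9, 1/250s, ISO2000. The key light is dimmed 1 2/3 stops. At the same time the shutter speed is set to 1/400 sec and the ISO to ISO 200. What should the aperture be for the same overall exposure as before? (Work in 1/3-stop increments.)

Scene light: 1 2/3 stops darker.
Shutter speed: 1/250 → 1/320 → 1/400 — 2/3 stop shorter (darker).
ISO: 2000 → 1600 → 1250 → 1000 → 800 → 640 → 500 → 400 → 320 → 250 → 200 — 3 1/3 stops lower (darker).
Net so far: 5 2/3 stops darker. Aperture: f/9 → f/8 → f/7.1 → f/6.3 → f/5.6 → f/5 → f/4.5 → f/4 → f/3.5 → f/3.2 → f/2.8 → f/2.5 → f/2.2 → f/2 → f/1.8 → f/1.6 → f/1.4 → f/1.2.

f/1.2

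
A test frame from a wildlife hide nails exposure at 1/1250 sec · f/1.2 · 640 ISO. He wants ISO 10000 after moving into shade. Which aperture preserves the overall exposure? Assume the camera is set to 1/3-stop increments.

f/5

ISO: 640 → 800 → 1000 → 1250 → 1600 → 2000 → 2500 → 3200 → 4000 → 5000 → 6400 → 8000 → 10000 — 4 stops higher (brighter).
Need 4 stops darker from the aperture: f/1.2 → f/1.4 → f/1.6 → f/1.8 → f/2 → f/2.2 → f/2.5 → f/2.8 → f/3.2 → f/3.5 → f/4 → f/4.5 → f/5.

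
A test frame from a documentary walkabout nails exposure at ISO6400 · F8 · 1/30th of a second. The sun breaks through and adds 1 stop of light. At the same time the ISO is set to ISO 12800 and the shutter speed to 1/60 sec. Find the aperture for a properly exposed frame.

Scene light: 1 stop brighter.
ISO: 6400 → 12800 — 1 stop raised (brighter).
Shutter speed: 1/30 → 1/60 — 1 stop shorter (darker).
Net so far: 1 stop brighter. Aperture: f/8 → f/11.

f/11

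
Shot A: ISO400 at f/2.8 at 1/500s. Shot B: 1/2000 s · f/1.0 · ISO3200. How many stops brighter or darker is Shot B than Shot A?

Aperture: f/2.8 → f/2 → f/1.4 → f/1.0 — 3 stops wider (brighter).
Shutter speed: 1/500 → 1/1000 → 1/2000 — 2 stops shorter (darker).
ISO: 400 → 800 → 1600 → 3200 — 3 stops higher (brighter).
Net: +3 −2 +3 = +4 stops.

4 stops brighter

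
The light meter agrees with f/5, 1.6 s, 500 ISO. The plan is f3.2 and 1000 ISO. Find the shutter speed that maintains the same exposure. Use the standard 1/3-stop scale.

0.3 s

Aperture: f/5 → f/4.5 → f/4 → f/3.5 → f/3.2 — 1 1/3 stops wider (brighter).
ISO: 500 → 640 → 800 → 1000 — 1 stop higher (brighter).
Net change so far: 2 1/3 stops brighter. Offset with the shutter speed: 1.6 → 1.3 → 1 → 0.8 → 0.6 → 0.5 → 0.4 → 0.3.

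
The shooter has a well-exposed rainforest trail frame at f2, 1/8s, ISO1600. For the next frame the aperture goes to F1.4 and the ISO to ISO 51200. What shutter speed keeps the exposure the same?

Aperture: f/2 → f/1.4 — 1 stop larger aperture (brighter).
ISO: 1600 → 3200 → 6400 → 12800 → 25600 → 51200 — 5 stops raised (brighter).
Net change so far: 6 stops brighter. Offset with the shutter speed: 1/8 → 1/15 → 1/30 → 1/60 → 1/125 → 1/250 → 1/500.

1/500s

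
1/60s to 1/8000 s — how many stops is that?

7 stops

1/60 → 1/125 → 1/250 → 1/500 → 1/1000 → 1/2000 → 1/4000 → 1/8000 — count the steps: 7 stops.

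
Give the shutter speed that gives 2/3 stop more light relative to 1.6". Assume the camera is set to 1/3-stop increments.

Shutter speed: 1.6 → 2 → 2.5 — 2/3 stop slower (brighter).

2.5 s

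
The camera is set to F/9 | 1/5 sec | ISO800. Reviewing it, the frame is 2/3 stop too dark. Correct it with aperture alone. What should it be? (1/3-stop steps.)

Underexposed by 2/3 stop → need 2/3 stop brighter.
Aperture: f/9 → f/8 → f/7.1.

f/7.1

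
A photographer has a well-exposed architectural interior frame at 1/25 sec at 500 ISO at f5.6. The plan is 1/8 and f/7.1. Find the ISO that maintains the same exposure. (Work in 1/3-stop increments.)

ISO 250

Shutter speed: 1/25 → 1/20 → 1/15 → 1/13 → 1/10 → 1/8 — 1 2/3 stops slower (brighter).
Aperture: f/5.6 → f/6.3 → f/7.1 — 2/3 stop narrower (darker).
Net change so far: 1 stop brighter. Offset with the ISO: 500 → 400 → 320 → 250.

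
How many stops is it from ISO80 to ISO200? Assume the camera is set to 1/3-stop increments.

80 → 100 → 125 → 160 → 200 — count the steps: 4 third-stops = 1 1/3 stops.

1 1/3 stops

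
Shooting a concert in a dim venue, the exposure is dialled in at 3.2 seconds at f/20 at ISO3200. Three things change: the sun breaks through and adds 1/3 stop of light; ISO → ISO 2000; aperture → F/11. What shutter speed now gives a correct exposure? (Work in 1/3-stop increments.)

Scene light: 1/3 stop brighter.
ISO: 3200 → 2500 → 2000 — 2/3 stop lower (darker).
Aperture: f/20 → f/18 → f/16 → f/14 → f/13 → f/11 — 1 2/3 stops larger aperture (brighter).
Net so far: 1 1/3 stops brighter. Shutter speed: 3.2 → 2.5 → 2 → 1.6 → 1.3.

1.3 s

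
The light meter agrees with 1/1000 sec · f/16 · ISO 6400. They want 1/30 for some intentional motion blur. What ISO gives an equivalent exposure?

Shutter speed: 1/1000 → 1/500 → 1/250 → 1/125 → 1/60 → 1/30 — 5 stops slower (brighter).
Need 5 stops darker from the ISO: 6400 → 3200 → 1600 → 800 → 400 → 200.

ISO 200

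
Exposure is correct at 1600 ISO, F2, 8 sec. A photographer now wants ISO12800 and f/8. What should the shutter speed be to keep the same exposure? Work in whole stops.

15 s

ISO: 1600 → 3200 → 6400 → 12800 — 3 stops raised (brighter).
Aperture: f/2 → f/2.8 → f/4 → f/5.6 → f/8 — 4 stops stopped down (darker).
Net change so far: 1 stop darker. Offset with the shutter speed: 8 → 15.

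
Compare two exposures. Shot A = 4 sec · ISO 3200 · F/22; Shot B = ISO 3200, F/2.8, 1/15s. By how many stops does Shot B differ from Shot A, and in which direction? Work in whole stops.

Aperture: f/22 → f/16 → f/11 → f/8 → f/5.6 → f/4 → f/2.8 — 6 stops larger aperture (brighter).
Shutter speed: 4 → 2 → 1 → 1/2 → 1/4 → 1/8 → 1/15 — 6 stops faster (darker).
ISO: unchanged.
Net: +6 −6 = 0 stops.

same exposure (0 stops)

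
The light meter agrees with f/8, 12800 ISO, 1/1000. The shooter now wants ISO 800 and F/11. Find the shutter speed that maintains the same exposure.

ISO: 12800 → 6400 → 3200 → 1600 → 800 — 4 stops dropped (darker).
Aperture: f/8 → f/11 — 1 stop stopped down (darker).
Net change so far: 5 stops darker. Offset with the shutter speed: 1/1000 → 1/500 → 1/250 → 1/125 → 1/60 → 1/30.

1/30s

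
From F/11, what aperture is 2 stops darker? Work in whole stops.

f/22

Aperture: f/11 → f/16 → f/22 — 2 stops stopped down (darker).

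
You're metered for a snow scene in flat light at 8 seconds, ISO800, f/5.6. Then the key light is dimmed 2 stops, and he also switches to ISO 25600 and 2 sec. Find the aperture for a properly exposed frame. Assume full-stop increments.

f/8

Scene light: 2 stops darker.
ISO: 800 → 1600 → 3200 → 6400 → 12800 → 25600 — 5 stops raised (brighter).
Shutter speed: 8 → 4 → 2 — 2 stops shorter (darker).
Net so far: 1 stop brighter. Aperture: f/5.6 → f/8.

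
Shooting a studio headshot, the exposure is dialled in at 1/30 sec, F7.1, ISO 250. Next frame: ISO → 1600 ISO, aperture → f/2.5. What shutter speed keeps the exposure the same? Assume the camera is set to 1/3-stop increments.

1/1600s

ISO: 250 → 320 → 400 → 500 → 640 → 800 → 1000 → 1250 → 1600 — 2 2/3 stops raised (brighter).
Aperture: f/7.1 → f/6.3 → f/5.6 → f/5 → f/4.5 → f/4 → f/3.5 → f/3.2 → f/2.8 → f/2.5 — 3 stops larger aperture (brighter).
Net change so far: 5 2/3 stops brighter. Offset with the shutter speed: 1/30 → 1/40 → 1/50 → 1/60 → 1/80 → 1/100 → 1/125 → 1/160 → 1/200 → 1/250 → 1/320 → 1/400 → 1/500 → 1/640 → 1/800 → 1/1000 → 1/1250 → 1/1600.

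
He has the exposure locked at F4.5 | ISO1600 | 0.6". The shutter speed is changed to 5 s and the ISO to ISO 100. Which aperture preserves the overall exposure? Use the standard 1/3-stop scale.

f/3.2

Shutter speed: 0.6 → 0.8 → 1 → 1.3 → 1.6 → 2 → 2.5 → 3.2 → 4 → 5 — 3 stops longer (brighter).
ISO: 1600 → 1250 → 1000 → 800 → 640 → 500 → 400 → 320 → 250 → 200 → 160 → 125 → 100 — 4 stops dropped (darker).
Net change so far: 1 stop darker. Offset with the aperture: f/4.5 → f/4 → f/3.5 → f/3.2.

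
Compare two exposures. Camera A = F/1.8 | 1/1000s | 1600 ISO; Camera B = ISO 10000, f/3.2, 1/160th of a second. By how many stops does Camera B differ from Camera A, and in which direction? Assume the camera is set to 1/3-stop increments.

3 2/3 stops brighter

Aperture: f/1.8 → f/2 → f/2.2 → f/2.5 → f/2.8 → f/3.2 — 1 2/3 stops smaller aperture (darker).
Shutter speed: 1/1000 → 1/800 → 1/640 → 1/500 → 1/400 → 1/320 → 1/250 → 1/200 → 1/160 — 2 2/3 stops longer (brighter).
ISO: 1600 → 2000 → 2500 → 3200 → 4000 → 5000 → 6400 → 8000 → 10000 — 2 2/3 stops raised (brighter).
Net: −1 2/3 +2 2/3 +2 2/3 = +3 2/3 stops.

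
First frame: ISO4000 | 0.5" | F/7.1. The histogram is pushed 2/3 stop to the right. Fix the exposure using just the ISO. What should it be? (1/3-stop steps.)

Overexposed by 2/3 stop → need 2/3 stop darker.
ISO: 4000 → 3200 → 2500.

ISO 2500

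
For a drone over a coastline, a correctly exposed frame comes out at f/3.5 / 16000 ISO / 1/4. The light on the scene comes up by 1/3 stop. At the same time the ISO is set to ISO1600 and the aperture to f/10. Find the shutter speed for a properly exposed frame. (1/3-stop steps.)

Scene light: 1/3 stop brighter.
ISO: 16000 → 12800 → 10000 → 8000 → 6400 → 5000 → 4000 → 3200 → 2500 → 2000 → 1600 — 3 1/3 stops dropped (darker).
Aperture: f/3.5 → f/4 → f/4.5 → f/5 → f/5.6 → f/6.3 → f/7.1 → f/8 → f/9 → f/10 — 3 stops narrower (darker).
Net so far: 6 stops darker. Shutter speed: 1/4 → 0.3 → 0.4 → 0.5 → 0.6 → 0.8 → 1 → 1.3 → 1.6 → 2 → 2.5 → 3.2 → 4 → 5 → 6 → 8 → 10 → 13 → 15.

15 s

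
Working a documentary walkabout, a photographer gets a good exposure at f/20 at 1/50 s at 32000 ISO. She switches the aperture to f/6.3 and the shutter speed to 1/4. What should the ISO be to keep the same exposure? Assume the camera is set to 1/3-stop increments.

ISO 250

Aperture: f/20 → f/18 → f/16 → f/14 → f/13 → f/11 → f/10 → f/9 → f/8 → f/7.1 → f/6.3 — 3 1/3 stops opened up (brighter).
Shutter speed: 1/50 → 1/40 → 1/30 → 1/25 → 1/20 → 1/15 → 1/13 → 1/10 → 1/8 → 1/6 → 1/5 → 1/4 — 3 2/3 stops longer (brighter).
Net change so far: 7 stops brighter. Offset with the ISO: 32000 → 25600 → 20000 → 16000 → 12800 → 10000 → 8000 → 6400 → 5000 → 4000 → 3200 → 2500 → 2000 → 1600 → 1250 → 1000 → 800 → 640 → 500 → 400 → 320 → 250.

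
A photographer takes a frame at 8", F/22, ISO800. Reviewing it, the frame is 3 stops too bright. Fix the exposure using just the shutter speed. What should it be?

Overexposed by 3 stops → need 3 stops darker.
Shutter speed: 8 → 4 → 2 → 1.

1 s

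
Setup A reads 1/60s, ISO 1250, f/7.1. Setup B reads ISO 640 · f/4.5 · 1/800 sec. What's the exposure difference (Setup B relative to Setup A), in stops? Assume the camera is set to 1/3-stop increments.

Aperture: f/7.1 → f/6.3 → f/5.6 → f/5 → f/4.5 — 1 1/3 stops opened up (brighter).
Shutter speed: 1/60 → 1/80 → 1/100 → 1/125 → 1/160 → 1/200 → 1/250 → 1/320 → 1/400 → 1/500 → 1/640 → 1/800 — 3 2/3 stops faster (darker).
ISO: 1250 → 1000 → 800 → 640 — 1 stop dropped (darker).
Net: +1 1/3 −3 2/3 −1 = −3 1/3 stops.

3 1/3 stops darker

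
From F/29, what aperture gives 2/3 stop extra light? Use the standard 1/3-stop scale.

f/22

Aperture: f/29 → f/25 → f/22 — 2/3 stop wider (brighter).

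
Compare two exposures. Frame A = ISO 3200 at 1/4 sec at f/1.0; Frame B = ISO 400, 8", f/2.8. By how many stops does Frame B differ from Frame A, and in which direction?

Aperture: f/1.0 → f/1.4 → f/2 → f/2.8 — 3 stops stopped down (darker).
Shutter speed: 1/4 → 1/2 → 1 → 2 → 4 → 8 — 5 stops longer (brighter).
ISO: 3200 → 1600 → 800 → 400 — 3 stops dropped (darker).
Net: −3 +5 −3 = −1 stop.

1 stop darker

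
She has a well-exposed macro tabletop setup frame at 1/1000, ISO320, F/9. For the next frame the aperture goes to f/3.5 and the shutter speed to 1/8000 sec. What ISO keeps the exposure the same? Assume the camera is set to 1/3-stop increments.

ISO 400

Aperture: f/9 → f/8 → f/7.1 → f/6.3 → f/5.6 → f/5 → f/4.5 → f/4 → f/3.5 — 2 2/3 stops larger aperture (brighter).
Shutter speed: 1/1000 → 1/1250 → 1/1600 → 1/2000 → 1/2500 → 1/3200 → 1/4000 → 1/5000 → 1/6400 → 1/8000 — 3 stops shorter (darker).
Net change so far: 1/3 stop darker. Offset with the ISO: 320 → 400.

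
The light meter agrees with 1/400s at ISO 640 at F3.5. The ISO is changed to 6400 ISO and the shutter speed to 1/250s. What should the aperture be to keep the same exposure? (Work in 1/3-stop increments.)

f/14

ISO: 640 → 800 → 1000 → 1250 → 1600 → 2000 → 2500 → 3200 → 4000 → 5000 → 6400 — 3 1/3 stops raised (brighter).
Shutter speed: 1/400 → 1/320 → 1/250 — 2/3 stop longer (brighter).
Net change so far: 4 stops brighter. Offset with the aperture: f/3.5 → f/4 → f/4.5 → f/5 → f/5.6 → f/6.3 → f/7.1 → f/8 → f/9 → f/10 → f/11 → f/13 → f/14.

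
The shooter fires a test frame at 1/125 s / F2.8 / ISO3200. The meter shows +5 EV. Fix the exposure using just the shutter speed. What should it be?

Overexposed by 5 stops → need 5 stops darker.
Shutter speed: 1/125 → 1/250 → 1/500 → 1/1000 → 1/2000 → 1/4000.

1/4000s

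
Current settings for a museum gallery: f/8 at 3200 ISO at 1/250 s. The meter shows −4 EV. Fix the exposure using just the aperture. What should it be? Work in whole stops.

Underexposed by 4 stops → need 4 stops brighter.
Aperture: f/8 → f/5.6 → f/4 → f/2.8 → f/2.

f/2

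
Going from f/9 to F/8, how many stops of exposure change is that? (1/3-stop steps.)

1/3 stop

f/9 → f/8 — count the steps: 1 third-stops = 1/3 stop.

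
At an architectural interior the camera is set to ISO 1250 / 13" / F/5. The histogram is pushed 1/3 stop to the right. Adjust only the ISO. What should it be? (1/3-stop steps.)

ISO 1000

Overexposed by 1/3 stop → need 1/3 stop darker.
ISO: 1250 → 1000.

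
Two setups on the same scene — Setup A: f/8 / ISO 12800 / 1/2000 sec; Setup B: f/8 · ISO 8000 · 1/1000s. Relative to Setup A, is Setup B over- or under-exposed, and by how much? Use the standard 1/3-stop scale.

Aperture: unchanged.
Shutter speed: 1/2000 → 1/1600 → 1/1250 → 1/1000 — 1 stop slower (brighter).
ISO: 12800 → 10000 → 8000 — 2/3 stop lower (darker).
Net: +1 −2/3 = +1/3 stops.

1/3 stop brighter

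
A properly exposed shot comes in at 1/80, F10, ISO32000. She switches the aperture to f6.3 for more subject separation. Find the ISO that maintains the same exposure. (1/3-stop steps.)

Aperture: f/10 → f/9 → f/8 → f/7.1 → f/6.3 — 1 1/3 stops opened up (brighter).
Need 1 1/3 stops darker from the ISO: 32000 → 25600 → 20000 → 16000 → 12800.

ISO 12800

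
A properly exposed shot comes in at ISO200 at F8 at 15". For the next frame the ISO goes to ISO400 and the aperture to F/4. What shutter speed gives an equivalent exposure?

ISO: 200 → 400 — 1 stop raised (brighter).
Aperture: f/8 → f/5.6 → f/4 — 2 stops larger aperture (brighter).
Net change so far: 3 stops brighter. Offset with the shutter speed: 15 → 8 → 4 → 2.

2 s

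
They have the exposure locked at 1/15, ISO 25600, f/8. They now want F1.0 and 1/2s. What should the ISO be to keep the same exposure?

ISO 50

Aperture: f/8 → f/5.6 → f/4 → f/2.8 → f/2 → f/1.4 → f/1.0 — 6 stops opened up (brighter).
Shutter speed: 1/15 → 1/8 → 1/4 → 1/2 — 3 stops slower (brighter).
Net change so far: 9 stops brighter. Offset with the ISO: 25600 → 12800 → 6400 → 3200 → 1600 → 800 → 400 → 200 → 100 → 50.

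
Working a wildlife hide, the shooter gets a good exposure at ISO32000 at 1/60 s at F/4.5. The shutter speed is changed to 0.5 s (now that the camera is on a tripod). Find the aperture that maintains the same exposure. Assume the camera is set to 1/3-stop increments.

f/25

Shutter speed: 1/60 → 1/50 → 1/40 → 1/30 → 1/25 → 1/20 → 1/15 → 1/13 → 1/10 → 1/8 → 1/6 → 1/5 → 1/4 → 0.3 → 0.4 → 0.5 — 5 stops longer (brighter).
Need 5 stops darker from the aperture: f/4.5 → f/5 → f/5.6 → f/6.3 → f/7.1 → f/8 → f/9 → f/10 → f/11 → f/13 → f/14 → f/16 → f/18 → f/20 → f/22 → f/25.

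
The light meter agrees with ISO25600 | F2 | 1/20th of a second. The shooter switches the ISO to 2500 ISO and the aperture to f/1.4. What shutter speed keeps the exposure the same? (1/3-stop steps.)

ISO: 25600 → 20000 → 16000 → 12800 → 10000 → 8000 → 6400 → 5000 → 4000 → 3200 → 2500 — 3 1/3 stops dropped (darker).
Aperture: f/2 → f/1.8 → f/1.6 → f/1.4 — 1 stop opened up (brighter).
Net change so far: 2 1/3 stops darker. Offset with the shutter speed: 1/20 → 1/15 → 1/13 → 1/10 → 1/8 → 1/6 → 1/5 → 1/4.

1/4s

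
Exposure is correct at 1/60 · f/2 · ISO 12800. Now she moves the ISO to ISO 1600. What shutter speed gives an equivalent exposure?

ISO: 12800 → 6400 → 3200 → 1600 — 3 stops lower (darker).
Need 3 stops brighter from the shutter speed: 1/60 → 1/30 → 1/15 → 1/8.

1/8s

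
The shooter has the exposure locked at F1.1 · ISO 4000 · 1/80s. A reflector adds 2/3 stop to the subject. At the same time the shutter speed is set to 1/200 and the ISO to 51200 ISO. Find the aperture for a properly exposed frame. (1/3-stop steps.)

f/3.2

Scene light: 2/3 stop brighter.
Shutter speed: 1/80 → 1/100 → 1/125 → 1/160 → 1/200 — 1 1/3 stops shorter (darker).
ISO: 4000 → 5000 → 6400 → 8000 → 10000 → 12800 → 16000 → 20000 → 25600 → 32000 → 40000 → 51200 — 3 2/3 stops higher (brighter).
Net so far: 3 stops brighter. Aperture: f/1.1 → f/1.2 → f/1.4 → f/1.6 → f/1.8 → f/2 → f/2.2 → f/2.5 → f/2.8 → f/3.2.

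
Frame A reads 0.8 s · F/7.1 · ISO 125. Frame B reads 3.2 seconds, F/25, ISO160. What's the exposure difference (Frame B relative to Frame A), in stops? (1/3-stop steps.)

1 1/3 stops darker

Aperture: f/7.1 → f/8 → f/9 → f/10 → f/11 → f/13 → f/14 → f/16 → f/18 → f/20 → f/22 → f/25 — 3 2/3 stops stopped down (darker).
Shutter speed: 0.8 → 1 → 1.3 → 1.6 → 2 → 2.5 → 3.2 — 2 stops longer (brighter).
ISO: 125 → 160 — 1/3 stop raised (brighter).
Net: −3 2/3 +2 +1/3 = −1 1/3 stops.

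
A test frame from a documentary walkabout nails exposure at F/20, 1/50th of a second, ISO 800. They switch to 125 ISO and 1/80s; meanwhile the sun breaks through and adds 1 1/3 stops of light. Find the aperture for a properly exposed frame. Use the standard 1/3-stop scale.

Scene light: 1 1/3 stops brighter.
ISO: 800 → 640 → 500 → 400 → 320 → 250 → 200 → 160 → 125 — 2 2/3 stops lower (darker).
Shutter speed: 1/50 → 1/60 → 1/80 — 2/3 stop shorter (darker).
Net so far: 2 stops darker. Aperture: f/20 → f/18 → f/16 → f/14 → f/13 → f/11 → f/10.

f/10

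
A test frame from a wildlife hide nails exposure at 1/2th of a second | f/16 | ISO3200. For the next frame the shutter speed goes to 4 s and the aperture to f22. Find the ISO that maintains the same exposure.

Shutter speed: 1/2 → 1 → 2 → 4 — 3 stops longer (brighter).
Aperture: f/16 → f/22 — 1 stop stopped down (darker).
Net change so far: 2 stops brighter. Offset with the ISO: 3200 → 1600 → 800.

ISO 800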